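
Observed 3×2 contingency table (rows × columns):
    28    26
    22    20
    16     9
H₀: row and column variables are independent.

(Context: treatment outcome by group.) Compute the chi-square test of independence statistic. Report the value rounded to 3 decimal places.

Row totals [54, 42, 25], col totals [66, 55], n=121
χ² = (28−29.45)²/29.45 + (26−24.55)²/24.55 + (22−22.91)²/22.91 + (20−19.09)²/19.09 + (16−13.64)²/13.64 + (9−11.36)²/11.36 = 1.1387
df = 2

test statistic = 1.139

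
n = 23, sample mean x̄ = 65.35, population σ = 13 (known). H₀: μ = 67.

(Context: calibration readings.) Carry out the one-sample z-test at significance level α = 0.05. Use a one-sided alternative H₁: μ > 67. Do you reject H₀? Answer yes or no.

reject H₀: no

SE = σ/√n = 13/√23 = 2.7107
z = (x̄−μ₀)/SE = (65.35−67)/2.7107 = -0.6087
p-value (one-sided, H₁ greater) = 0.72864
At α=0.05: p ≥ α → fail to reject H₀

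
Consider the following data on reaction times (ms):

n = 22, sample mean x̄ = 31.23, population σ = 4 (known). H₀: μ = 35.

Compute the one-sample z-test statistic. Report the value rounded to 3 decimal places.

SE = σ/√n = 4/√22 = 0.8528
z = (x̄−μ₀)/SE = (31.23−35)/0.8528 = -4.4207

test statistic = -4.421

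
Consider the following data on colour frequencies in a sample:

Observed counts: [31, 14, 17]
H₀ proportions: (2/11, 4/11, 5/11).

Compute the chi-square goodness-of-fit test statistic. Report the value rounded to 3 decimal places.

n = 62; E_i = n·p_i = [11.27, 22.55, 28.18]
χ² = (31−11.27)²/11.27 + (14−22.55)²/22.55 + (17−28.18)²/28.18 = 42.1984
df = 2

test statistic = 42.198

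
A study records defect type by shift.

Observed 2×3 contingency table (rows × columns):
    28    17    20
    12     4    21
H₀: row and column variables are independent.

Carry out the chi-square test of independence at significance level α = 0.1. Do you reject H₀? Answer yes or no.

Row totals [65, 37], col totals [40, 21, 41], n=102
χ² = (28−25.49)²/25.49 + (17−13.38)²/13.38 + (20−26.13)²/26.13 + (12−14.51)²/14.51 + (4−7.62)²/7.62 + (21−14.87)²/14.87 = 7.3388
df = 2
p-value (upper-tail) = 0.02549
At α=0.1: p < α → reject H₀

reject H₀: yes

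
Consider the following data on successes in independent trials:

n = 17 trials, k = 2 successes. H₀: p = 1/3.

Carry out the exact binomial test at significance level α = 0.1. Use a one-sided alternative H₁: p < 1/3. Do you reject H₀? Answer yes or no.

Exact binomial: n=17, k=2, p₀=1/3=0.3333
P(X≤2) from Σ C(n,i)·p₀^i·(1−p₀)^(n−i)
p-value (one-sided, H₁ less) = 0.04415
At α=0.1: p < α → reject H₀

reject H₀: yes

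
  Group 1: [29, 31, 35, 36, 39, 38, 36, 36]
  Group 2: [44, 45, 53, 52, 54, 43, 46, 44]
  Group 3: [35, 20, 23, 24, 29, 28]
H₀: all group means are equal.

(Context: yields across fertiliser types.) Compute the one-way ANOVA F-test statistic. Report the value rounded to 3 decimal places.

Group means [35.00, 47.62, 26.50], grand mean 37.273
SSB = Σnᵢ(x̄ᵢ−x̄)² = 1594.989; SSW = ΣΣ(x−x̄ᵢ)² = 367.375
MSB = 1594.989/2 = 797.4943; MSW = 367.375/19 = 19.3355
F = MSB/MSW = 41.2450
df = (2, 19)

test statistic = 41.245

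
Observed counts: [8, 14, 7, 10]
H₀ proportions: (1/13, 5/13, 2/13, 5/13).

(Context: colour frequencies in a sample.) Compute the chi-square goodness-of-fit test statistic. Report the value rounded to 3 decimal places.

test statistic = 10.233

n = 39; E_i = n·p_i = [3.00, 15.00, 6.00, 15.00]
χ² = (8−3.00)²/3.00 + (14−15.00)²/15.00 + (7−6.00)²/6.00 + (10−15.00)²/15.00 = 10.2333
df = 3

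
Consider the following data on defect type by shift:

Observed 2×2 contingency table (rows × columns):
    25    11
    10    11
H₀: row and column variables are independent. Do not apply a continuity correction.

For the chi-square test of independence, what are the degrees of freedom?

df = (r−1)(c−1) = (2−1)·(2−1) = 1

degrees of freedom = 1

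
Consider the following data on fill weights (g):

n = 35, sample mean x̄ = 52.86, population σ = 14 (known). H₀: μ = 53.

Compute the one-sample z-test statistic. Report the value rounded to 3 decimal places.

test statistic = -0.059

SE = σ/√n = 14/√35 = 2.3664
z = (x̄−μ₀)/SE = (52.86−53)/2.3664 = -0.0592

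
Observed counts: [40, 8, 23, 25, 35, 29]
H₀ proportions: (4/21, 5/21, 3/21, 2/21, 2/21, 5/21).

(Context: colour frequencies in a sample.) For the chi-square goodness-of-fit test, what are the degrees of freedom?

degrees of freedom = 5

df = k − 1 = 6 − 1 = 5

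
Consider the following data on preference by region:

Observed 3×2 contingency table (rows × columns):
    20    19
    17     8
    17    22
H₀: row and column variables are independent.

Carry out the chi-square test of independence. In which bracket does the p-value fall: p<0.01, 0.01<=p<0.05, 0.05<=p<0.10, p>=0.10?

Row totals [39, 25, 39], col totals [54, 49], n=103
χ² = (20−20.45)²/20.45 + (19−18.55)²/18.55 + (17−13.11)²/13.11 + (8−11.89)²/11.89 + (17−20.45)²/20.45 + (22−18.55)²/18.55 = 3.6726
df = 2
p-value (upper-tail) = 0.15941
→ bracket: p>=0.10

p-value bracket: p>=0.10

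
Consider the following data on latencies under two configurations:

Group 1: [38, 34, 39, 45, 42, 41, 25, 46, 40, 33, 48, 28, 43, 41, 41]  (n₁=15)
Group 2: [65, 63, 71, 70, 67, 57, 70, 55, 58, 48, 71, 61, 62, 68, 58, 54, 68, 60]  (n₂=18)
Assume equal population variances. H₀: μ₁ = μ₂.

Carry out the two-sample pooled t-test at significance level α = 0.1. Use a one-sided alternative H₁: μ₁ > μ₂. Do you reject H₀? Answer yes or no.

x̄₁=38.933, s₁=6.453, n₁=15
x̄₂=62.556, s₂=6.697, n₂=18
s_p² = [14·6.453² + 17·6.697²]/31 = 43.3993
SE = √(s_p²·(1/15+1/18)) = 2.3031
t = (38.933−62.556)/2.3031 = -10.2566
df = 31
p-value (one-sided, H₁ greater) = 1.00000
At α=0.1: p ≥ α → fail to reject H₀

reject H₀: no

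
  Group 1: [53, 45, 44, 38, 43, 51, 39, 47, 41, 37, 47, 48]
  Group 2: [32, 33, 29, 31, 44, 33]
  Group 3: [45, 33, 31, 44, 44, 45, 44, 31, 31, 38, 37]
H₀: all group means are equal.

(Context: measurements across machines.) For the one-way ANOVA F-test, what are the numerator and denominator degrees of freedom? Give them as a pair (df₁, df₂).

k = 3 groups, N = 29 total
df = (k−1, N−k) = (3−1, 29−3) = (2, 26)

degrees of freedom = [2, 26]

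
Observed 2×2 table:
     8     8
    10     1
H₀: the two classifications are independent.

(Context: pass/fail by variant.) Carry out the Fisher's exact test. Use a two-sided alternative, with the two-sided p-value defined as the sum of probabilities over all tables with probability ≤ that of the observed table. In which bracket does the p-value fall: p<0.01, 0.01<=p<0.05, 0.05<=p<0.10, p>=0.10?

p-value bracket: 0.01<=p<0.05

Margins: r₁=16, r₂=11, c₁=18, c₂=9, n=27
p_obs = C(16,8)·C(11,10)/C(27,18); sum pmf over tables with pmf ≤ p_obs
p-value (two-sided) = 0.04167
→ bracket: 0.01<=p<0.05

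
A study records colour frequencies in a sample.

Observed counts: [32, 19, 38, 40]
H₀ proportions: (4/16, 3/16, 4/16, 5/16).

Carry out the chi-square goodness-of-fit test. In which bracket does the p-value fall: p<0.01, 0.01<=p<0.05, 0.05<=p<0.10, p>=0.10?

n = 129; E_i = n·p_i = [32.25, 24.19, 32.25, 40.31]
χ² = (32−32.25)²/32.25 + (19−24.19)²/24.19 + (38−32.25)²/32.25 + (40−40.31)²/40.31 = 2.1421
df = 3
p-value (upper-tail) = 0.54344
→ bracket: p>=0.10

p-value bracket: p>=0.10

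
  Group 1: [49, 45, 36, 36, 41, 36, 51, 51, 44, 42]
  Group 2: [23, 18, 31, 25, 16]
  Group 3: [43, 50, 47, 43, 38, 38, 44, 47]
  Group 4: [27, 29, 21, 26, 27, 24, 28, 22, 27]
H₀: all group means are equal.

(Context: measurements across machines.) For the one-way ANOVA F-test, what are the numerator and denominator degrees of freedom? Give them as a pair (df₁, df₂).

degrees of freedom = [3, 28]

k = 4 groups, N = 32 total
df = (k−1, N−k) = (4−1, 32−4) = (3, 28)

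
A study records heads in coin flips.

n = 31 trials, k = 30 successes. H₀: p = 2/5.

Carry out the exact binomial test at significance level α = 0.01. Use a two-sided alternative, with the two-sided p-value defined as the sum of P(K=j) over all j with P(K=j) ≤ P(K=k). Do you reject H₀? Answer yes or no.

Exact binomial: n=31, k=30, p₀=2/5=0.4000
P(X=j) = C(n,j)·p₀^j·(1−p₀)^(n−j); p = Σ P(X=j) over j with P(X=j) ≤ P(X=30)
p-value (two-sided) = 0.00000
At α=0.01: p < α → reject H₀

reject H₀: yes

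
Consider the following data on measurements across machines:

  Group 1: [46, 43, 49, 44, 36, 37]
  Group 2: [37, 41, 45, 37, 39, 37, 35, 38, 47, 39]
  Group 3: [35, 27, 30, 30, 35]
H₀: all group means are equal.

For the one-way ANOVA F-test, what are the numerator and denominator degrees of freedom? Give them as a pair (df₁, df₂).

degrees of freedom = [2, 18]

k = 3 groups, N = 21 total
df = (k−1, N−k) = (3−1, 21−3) = (2, 18)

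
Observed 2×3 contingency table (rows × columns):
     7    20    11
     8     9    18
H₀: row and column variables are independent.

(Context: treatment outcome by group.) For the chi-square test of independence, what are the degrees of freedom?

df = (r−1)(c−1) = (2−1)·(3−1) = 2

degrees of freedom = 2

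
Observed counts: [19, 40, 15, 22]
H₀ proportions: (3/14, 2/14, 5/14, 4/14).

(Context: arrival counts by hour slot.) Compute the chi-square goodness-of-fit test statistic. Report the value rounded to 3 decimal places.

test statistic = 62.424

n = 96; E_i = n·p_i = [20.57, 13.71, 34.29, 27.43]
χ² = (19−20.57)²/20.57 + (40−13.71)²/13.71 + (15−34.29)²/34.29 + (22−27.43)²/27.43 = 62.4236
df = 3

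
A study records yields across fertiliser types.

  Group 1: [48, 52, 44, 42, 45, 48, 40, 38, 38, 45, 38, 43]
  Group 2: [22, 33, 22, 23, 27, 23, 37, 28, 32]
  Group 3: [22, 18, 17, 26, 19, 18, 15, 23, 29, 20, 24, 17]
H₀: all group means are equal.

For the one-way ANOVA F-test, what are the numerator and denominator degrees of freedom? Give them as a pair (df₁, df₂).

k = 3 groups, N = 33 total
df = (k−1, N−k) = (3−1, 33−3) = (2, 30)

degrees of freedom = [2, 30]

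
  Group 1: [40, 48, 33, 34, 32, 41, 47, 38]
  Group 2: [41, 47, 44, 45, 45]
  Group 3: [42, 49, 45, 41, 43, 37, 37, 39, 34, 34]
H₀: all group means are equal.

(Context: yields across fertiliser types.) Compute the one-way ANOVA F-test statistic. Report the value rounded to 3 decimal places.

test statistic = 1.872

Group means [39.12, 44.40, 40.10], grand mean 40.696
SSB = Σnᵢ(x̄ᵢ−x̄)² = 91.895; SSW = ΣΣ(x−x̄ᵢ)² = 490.975
MSB = 91.895/2 = 45.9473; MSW = 490.975/20 = 24.5488
F = MSB/MSW = 1.8717
df = (2, 20)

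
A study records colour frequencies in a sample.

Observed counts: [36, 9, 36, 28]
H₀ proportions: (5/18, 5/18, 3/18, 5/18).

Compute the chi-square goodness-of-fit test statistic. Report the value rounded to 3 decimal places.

n = 109; E_i = n·p_i = [30.28, 30.28, 18.17, 30.28]
χ² = (36−30.28)²/30.28 + (9−30.28)²/30.28 + (36−18.17)²/18.17 + (28−30.28)²/30.28 = 33.7119
df = 3

test statistic = 33.712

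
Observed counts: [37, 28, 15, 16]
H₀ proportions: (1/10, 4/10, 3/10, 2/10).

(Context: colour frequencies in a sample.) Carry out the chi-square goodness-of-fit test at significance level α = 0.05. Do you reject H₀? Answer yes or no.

reject H₀: yes

n = 96; E_i = n·p_i = [9.60, 38.40, 28.80, 19.20]
χ² = (37−9.60)²/9.60 + (28−38.40)²/38.40 + (15−28.80)²/28.80 + (16−19.20)²/19.20 = 88.1667
df = 3
p-value (upper-tail) = 0.00000
At α=0.05: p < α → reject H₀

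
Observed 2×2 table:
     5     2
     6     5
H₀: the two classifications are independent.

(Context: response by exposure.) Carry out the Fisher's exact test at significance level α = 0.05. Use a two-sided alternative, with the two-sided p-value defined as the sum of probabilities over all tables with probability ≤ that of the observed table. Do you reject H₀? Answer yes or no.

reject H₀: no

Margins: r₁=7, r₂=11, c₁=11, c₂=7, n=18
p_obs = C(7,5)·C(11,6)/C(18,11); sum pmf over tables with pmf ≤ p_obs
p-value (two-sided) = 0.63707
At α=0.05: p ≥ α → fail to reject H₀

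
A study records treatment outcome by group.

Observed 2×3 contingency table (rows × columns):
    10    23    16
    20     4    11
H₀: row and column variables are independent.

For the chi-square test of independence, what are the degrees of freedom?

df = (r−1)(c−1) = (2−1)·(3−1) = 2

degrees of freedom = 2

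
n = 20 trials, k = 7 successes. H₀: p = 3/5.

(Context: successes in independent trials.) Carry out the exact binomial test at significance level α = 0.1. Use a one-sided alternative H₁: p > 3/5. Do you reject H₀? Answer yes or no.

Exact binomial: n=20, k=7, p₀=3/5=0.6000
P(X≥7) from Σ C(n,i)·p₀^i·(1−p₀)^(n−i)
p-value (one-sided, H₁ greater) = 0.99353
At α=0.1: p ≥ α → fail to reject H₀

reject H₀: no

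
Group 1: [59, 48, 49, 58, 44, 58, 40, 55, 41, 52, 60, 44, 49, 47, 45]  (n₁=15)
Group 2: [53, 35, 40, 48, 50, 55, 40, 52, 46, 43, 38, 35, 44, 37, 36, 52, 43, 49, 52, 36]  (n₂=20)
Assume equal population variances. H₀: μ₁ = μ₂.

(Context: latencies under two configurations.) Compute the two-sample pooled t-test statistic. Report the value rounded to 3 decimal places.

test statistic = 2.478

x̄₁=49.933, s₁=6.713, n₁=15
x̄₂=44.200, s₂=6.818, n₂=20
s_p² = [14·6.713² + 19·6.818²]/33 = 45.8828
SE = √(s_p²·(1/15+1/20)) = 2.3137
t = (49.933−44.200)/2.3137 = 2.4780
df = 33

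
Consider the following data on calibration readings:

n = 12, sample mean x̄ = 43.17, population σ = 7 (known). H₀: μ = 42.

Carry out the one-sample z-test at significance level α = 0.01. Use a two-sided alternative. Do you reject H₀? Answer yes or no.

SE = σ/√n = 7/√12 = 2.0207
z = (x̄−μ₀)/SE = (43.17−42)/2.0207 = 0.5790
p-value (two-sided) = 0.56259
At α=0.01: p ≥ α → fail to reject H₀

reject H₀: no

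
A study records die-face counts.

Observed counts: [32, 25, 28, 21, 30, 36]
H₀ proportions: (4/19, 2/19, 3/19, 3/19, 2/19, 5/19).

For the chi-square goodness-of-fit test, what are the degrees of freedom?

degrees of freedom = 5

df = k − 1 = 6 − 1 = 5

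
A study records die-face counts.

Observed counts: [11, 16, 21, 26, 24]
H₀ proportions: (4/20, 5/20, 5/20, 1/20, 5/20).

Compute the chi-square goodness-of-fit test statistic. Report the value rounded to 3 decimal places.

test statistic = 98.092

n = 98; E_i = n·p_i = [19.60, 24.50, 24.50, 4.90, 24.50]
χ² = (11−19.60)²/19.60 + (16−24.50)²/24.50 + (21−24.50)²/24.50 + (26−4.90)²/4.90 + (24−24.50)²/24.50 = 98.0918
df = 4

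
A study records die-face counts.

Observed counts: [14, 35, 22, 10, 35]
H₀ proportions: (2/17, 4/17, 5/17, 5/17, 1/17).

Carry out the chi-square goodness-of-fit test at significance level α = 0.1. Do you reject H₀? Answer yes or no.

n = 116; E_i = n·p_i = [13.65, 27.29, 34.12, 34.12, 6.82]
χ² = (14−13.65)²/13.65 + (35−27.29)²/27.29 + (22−34.12)²/34.12 + (10−34.12)²/34.12 + (35−6.82)²/6.82 = 139.8866
df = 4
p-value (upper-tail) = 0.00000
At α=0.1: p < α → reject H₀

reject H₀: yes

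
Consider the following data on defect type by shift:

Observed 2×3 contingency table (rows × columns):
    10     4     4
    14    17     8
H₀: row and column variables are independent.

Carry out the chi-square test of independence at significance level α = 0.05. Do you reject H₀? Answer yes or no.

reject H₀: no

Row totals [18, 39], col totals [24, 21, 12], n=57
χ² = (10−7.58)²/7.58 + (4−6.63)²/6.63 + (4−3.79)²/3.79 + (14−16.42)²/16.42 + (17−14.37)²/14.37 + (8−8.21)²/8.21 = 2.6737
df = 2
p-value (upper-tail) = 0.26267
At α=0.05: p ≥ α → fail to reject H₀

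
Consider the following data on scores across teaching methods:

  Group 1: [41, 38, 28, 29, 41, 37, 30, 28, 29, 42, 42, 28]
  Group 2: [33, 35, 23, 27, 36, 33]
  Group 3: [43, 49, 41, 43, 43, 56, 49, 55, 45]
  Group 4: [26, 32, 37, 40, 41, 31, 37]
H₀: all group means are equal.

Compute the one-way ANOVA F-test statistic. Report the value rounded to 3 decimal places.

Group means [34.42, 31.17, 47.11, 34.86], grand mean 37.294
SSB = Σnᵢ(x̄ᵢ−x̄)² = 1233.563; SSW = ΣΣ(x−x̄ᵢ)² = 967.496
MSB = 1233.563/3 = 411.1876; MSW = 967.496/30 = 32.2499
F = MSB/MSW = 12.7501
df = (3, 30)

test statistic = 12.750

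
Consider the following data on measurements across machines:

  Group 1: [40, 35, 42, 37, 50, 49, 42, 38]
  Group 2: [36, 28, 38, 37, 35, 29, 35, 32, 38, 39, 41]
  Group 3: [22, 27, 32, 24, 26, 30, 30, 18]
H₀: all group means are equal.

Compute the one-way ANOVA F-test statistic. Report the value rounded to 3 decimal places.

test statistic = 22.175

Group means [41.62, 35.27, 26.12], grand mean 34.444
SSB = Σnᵢ(x̄ᵢ−x̄)² = 973.735; SSW = ΣΣ(x−x̄ᵢ)² = 526.932
MSB = 973.735/2 = 486.8674; MSW = 526.932/24 = 21.9555
F = MSB/MSW = 22.1752
df = (2, 24)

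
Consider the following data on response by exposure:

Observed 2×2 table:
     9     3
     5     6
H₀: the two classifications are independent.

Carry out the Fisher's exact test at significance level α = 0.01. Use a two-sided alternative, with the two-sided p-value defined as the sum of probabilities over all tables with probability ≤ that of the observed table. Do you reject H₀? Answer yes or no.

Margins: r₁=12, r₂=11, c₁=14, c₂=9, n=23
p_obs = C(12,9)·C(11,5)/C(23,14); sum pmf over tables with pmf ≤ p_obs
p-value (two-sided) = 0.21376
At α=0.01: p ≥ α → fail to reject H₀

reject H₀: no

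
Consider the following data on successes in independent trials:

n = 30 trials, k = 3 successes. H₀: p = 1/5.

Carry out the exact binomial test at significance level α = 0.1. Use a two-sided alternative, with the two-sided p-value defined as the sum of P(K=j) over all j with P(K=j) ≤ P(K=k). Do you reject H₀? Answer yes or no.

reject H₀: no

Exact binomial: n=30, k=3, p₀=1/5=0.2000
P(X=j) = C(n,j)·p₀^j·(1−p₀)^(n−j); p = Σ P(X=j) over j with P(X=j) ≤ P(X=3)
p-value (two-sided) = 0.25136
At α=0.1: p ≥ α → fail to reject H₀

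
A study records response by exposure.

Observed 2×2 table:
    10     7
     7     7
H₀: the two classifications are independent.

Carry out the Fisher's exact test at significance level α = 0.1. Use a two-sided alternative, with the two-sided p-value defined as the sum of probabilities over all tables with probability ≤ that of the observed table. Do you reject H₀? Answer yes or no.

Margins: r₁=17, r₂=14, c₁=17, c₂=14, n=31
p_obs = C(17,10)·C(14,7)/C(31,17); sum pmf over tables with pmf ≤ p_obs
p-value (two-sided) = 0.72471
At α=0.1: p ≥ α → fail to reject H₀

reject H₀: no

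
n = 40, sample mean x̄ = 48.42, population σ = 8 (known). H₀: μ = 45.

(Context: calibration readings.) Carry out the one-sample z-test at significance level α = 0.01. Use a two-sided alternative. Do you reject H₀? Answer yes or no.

SE = σ/√n = 8/√40 = 1.2649
z = (x̄−μ₀)/SE = (48.42−45)/1.2649 = 2.7037
p-value (two-sided) = 0.00686
At α=0.01: p < α → reject H₀

reject H₀: yes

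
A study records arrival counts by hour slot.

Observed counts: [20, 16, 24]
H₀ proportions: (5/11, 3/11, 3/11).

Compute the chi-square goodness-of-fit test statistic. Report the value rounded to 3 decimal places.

test statistic = 5.511

n = 60; E_i = n·p_i = [27.27, 16.36, 16.36]
χ² = (20−27.27)²/27.27 + (16−16.36)²/16.36 + (24−16.36)²/16.36 = 5.5111
df = 2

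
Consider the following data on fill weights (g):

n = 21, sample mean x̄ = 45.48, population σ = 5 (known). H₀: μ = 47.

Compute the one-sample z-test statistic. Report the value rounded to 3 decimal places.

test statistic = -1.393

SE = σ/√n = 5/√21 = 1.0911
z = (x̄−μ₀)/SE = (45.48−47)/1.0911 = -1.3931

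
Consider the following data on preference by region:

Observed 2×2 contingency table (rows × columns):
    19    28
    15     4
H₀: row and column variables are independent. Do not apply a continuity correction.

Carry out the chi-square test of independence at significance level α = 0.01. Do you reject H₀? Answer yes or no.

Row totals [47, 19], col totals [34, 32], n=66
χ² = (19−24.21)²/24.21 + (28−22.79)²/22.79 + (15−9.79)²/9.79 + (4−9.21)²/9.21 = 8.0386
df = 1
p-value (upper-tail) = 0.00458
At α=0.01: p < α → reject H₀

reject H₀: yes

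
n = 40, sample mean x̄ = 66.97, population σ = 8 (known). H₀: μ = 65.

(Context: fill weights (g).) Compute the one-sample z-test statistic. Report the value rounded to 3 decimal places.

test statistic = 1.557

SE = σ/√n = 8/√40 = 1.2649
z = (x̄−μ₀)/SE = (66.97−65)/1.2649 = 1.5574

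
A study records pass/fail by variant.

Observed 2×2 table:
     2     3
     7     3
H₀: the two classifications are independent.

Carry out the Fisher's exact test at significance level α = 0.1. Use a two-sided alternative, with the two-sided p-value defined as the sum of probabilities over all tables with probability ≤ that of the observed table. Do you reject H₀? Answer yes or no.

reject H₀: no

Margins: r₁=5, r₂=10, c₁=9, c₂=6, n=15
p_obs = C(5,2)·C(10,7)/C(15,9); sum pmf over tables with pmf ≤ p_obs
p-value (two-sided) = 0.32867
At α=0.1: p ≥ α → fail to reject H₀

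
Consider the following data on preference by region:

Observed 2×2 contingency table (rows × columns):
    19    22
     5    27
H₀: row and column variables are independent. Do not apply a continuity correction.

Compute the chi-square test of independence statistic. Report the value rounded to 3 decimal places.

Row totals [41, 32], col totals [24, 49], n=73
χ² = (19−13.48)²/13.48 + (22−27.52)²/27.52 + (5−10.52)²/10.52 + (27−21.48)²/21.48 = 7.6841
df = 1

test statistic = 7.684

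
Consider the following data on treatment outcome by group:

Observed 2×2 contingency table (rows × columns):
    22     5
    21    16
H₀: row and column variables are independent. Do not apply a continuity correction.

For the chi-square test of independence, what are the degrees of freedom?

df = (r−1)(c−1) = (2−1)·(2−1) = 1

degrees of freedom = 1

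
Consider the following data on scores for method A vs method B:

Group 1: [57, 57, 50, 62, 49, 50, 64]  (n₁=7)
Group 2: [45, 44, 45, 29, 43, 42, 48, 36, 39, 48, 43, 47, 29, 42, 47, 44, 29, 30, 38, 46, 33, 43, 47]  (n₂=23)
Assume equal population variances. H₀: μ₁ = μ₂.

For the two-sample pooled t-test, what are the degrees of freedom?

degrees of freedom = 28

df = n₁ + n₂ − 2 = 7 + 23 − 2 = 28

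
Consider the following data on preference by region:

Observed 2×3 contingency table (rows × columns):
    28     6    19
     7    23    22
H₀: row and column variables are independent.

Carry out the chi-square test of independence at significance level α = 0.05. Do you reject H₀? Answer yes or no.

reject H₀: yes

Row totals [53, 52], col totals [35, 29, 41], n=105
χ² = (28−17.67)²/17.67 + (6−14.64)²/14.64 + (19−20.70)²/20.70 + (7−17.33)²/17.33 + (23−14.36)²/14.36 + (22−20.30)²/20.30 = 22.7776
df = 2
p-value (upper-tail) = 0.00001
At α=0.05: p < α → reject H₀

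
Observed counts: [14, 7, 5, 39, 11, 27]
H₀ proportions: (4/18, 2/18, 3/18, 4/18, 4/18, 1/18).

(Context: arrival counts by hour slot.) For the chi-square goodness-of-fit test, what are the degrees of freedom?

degrees of freedom = 5

df = k − 1 = 6 − 1 = 5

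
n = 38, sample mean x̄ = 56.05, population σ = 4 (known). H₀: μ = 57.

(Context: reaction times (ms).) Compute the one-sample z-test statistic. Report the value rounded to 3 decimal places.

SE = σ/√n = 4/√38 = 0.6489
z = (x̄−μ₀)/SE = (56.05−57)/0.6489 = -1.4640

test statistic = -1.464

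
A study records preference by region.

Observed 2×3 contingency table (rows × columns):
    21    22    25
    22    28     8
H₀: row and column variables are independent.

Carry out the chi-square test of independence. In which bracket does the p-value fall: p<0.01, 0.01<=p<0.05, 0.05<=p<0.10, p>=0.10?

Row totals [68, 58], col totals [43, 50, 33], n=126
χ² = (21−23.21)²/23.21 + (22−26.98)²/26.98 + (25−17.81)²/17.81 + (22−19.79)²/19.79 + (28−23.02)²/23.02 + (8−15.19)²/15.19 = 8.7624
df = 2
p-value (upper-tail) = 0.01251
→ bracket: 0.01<=p<0.05

p-value bracket: 0.01<=p<0.05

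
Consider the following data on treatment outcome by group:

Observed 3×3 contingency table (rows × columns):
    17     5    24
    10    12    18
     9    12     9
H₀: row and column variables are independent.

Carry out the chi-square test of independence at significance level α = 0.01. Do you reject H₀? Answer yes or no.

reject H₀: no

Row totals [46, 40, 30], col totals [36, 29, 51], n=116
χ² = (17−14.28)²/14.28 + (5−11.50)²/11.50 + (24−20.22)²/20.22 + (10−12.41)²/12.41 + (12−10.00)²/10.00 + (18−17.59)²/17.59 + (9−9.31)²/9.31 + (12−7.50)²/7.50 + (9−13.19)²/13.19 = 9.8190
df = 4
p-value (upper-tail) = 0.04359
At α=0.01: p ≥ α → fail to reject H₀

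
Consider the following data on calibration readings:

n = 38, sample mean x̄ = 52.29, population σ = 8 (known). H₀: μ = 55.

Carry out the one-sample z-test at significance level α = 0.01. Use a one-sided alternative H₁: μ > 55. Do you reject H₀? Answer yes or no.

SE = σ/√n = 8/√38 = 1.2978
z = (x̄−μ₀)/SE = (52.29−55)/1.2978 = -2.0882
p-value (one-sided, H₁ greater) = 0.98161
At α=0.01: p ≥ α → fail to reject H₀

reject H₀: no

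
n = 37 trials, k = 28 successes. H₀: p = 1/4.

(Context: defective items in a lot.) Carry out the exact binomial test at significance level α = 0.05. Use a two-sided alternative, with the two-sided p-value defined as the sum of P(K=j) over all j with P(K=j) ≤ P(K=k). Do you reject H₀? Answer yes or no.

Exact binomial: n=37, k=28, p₀=1/4=0.2500
P(X=j) = C(n,j)·p₀^j·(1−p₀)^(n−j); p = Σ P(X=j) over j with P(X=j) ≤ P(X=28)
p-value (two-sided) = 0.00000
At α=0.05: p < α → reject H₀

reject H₀: yes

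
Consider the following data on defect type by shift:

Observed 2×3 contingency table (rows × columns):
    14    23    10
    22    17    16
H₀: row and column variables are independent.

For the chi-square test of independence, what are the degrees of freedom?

df = (r−1)(c−1) = (2−1)·(3−1) = 2

degrees of freedom = 2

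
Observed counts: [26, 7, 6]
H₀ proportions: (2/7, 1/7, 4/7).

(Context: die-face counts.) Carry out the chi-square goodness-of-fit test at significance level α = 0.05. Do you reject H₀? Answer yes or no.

reject H₀: yes

n = 39; E_i = n·p_i = [11.14, 5.57, 22.29]
χ² = (26−11.14)²/11.14 + (7−5.57)²/5.57 + (6−22.29)²/22.29 = 32.0769
df = 2
p-value (upper-tail) = 0.00000
At α=0.05: p < α → reject H₀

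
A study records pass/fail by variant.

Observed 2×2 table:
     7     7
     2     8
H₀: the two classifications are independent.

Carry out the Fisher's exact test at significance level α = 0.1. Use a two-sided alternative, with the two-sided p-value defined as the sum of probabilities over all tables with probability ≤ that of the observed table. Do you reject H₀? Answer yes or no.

reject H₀: no

Margins: r₁=14, r₂=10, c₁=9, c₂=15, n=24
p_obs = C(14,7)·C(10,2)/C(24,9); sum pmf over tables with pmf ≤ p_obs
p-value (two-sided) = 0.20992
At α=0.1: p ≥ α → fail to reject H₀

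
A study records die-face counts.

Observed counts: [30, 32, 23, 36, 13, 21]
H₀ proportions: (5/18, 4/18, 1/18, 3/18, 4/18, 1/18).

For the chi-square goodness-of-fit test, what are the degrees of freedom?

df = k − 1 = 6 − 1 = 5

degrees of freedom = 5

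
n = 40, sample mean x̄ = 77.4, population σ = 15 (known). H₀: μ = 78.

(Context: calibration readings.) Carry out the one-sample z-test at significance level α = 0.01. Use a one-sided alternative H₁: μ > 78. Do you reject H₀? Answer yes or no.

SE = σ/√n = 15/√40 = 2.3717
z = (x̄−μ₀)/SE = (77.4−78)/2.3717 = -0.2530
p-value (one-sided, H₁ greater) = 0.59986
At α=0.01: p ≥ α → fail to reject H₀

reject H₀: no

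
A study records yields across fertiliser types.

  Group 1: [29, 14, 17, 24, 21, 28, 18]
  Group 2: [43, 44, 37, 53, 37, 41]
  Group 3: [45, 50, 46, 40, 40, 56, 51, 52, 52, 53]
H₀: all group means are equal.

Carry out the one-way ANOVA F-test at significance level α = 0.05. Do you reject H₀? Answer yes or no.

reject H₀: yes

Group means [21.57, 42.50, 48.50], grand mean 38.739
SSB = Σnᵢ(x̄ᵢ−x̄)² = 3100.720; SSW = ΣΣ(x−x̄ᵢ)² = 641.714
MSB = 3100.720/2 = 1550.3602; MSW = 641.714/20 = 32.0857
F = MSB/MSW = 48.3193
df = (2, 20)
p-value (upper-tail) = 0.00000
At α=0.05: p < α → reject H₀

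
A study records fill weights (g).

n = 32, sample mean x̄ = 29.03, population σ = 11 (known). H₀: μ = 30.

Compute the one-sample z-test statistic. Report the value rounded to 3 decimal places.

test statistic = -0.499

SE = σ/√n = 11/√32 = 1.9445
z = (x̄−μ₀)/SE = (29.03−30)/1.9445 = -0.4988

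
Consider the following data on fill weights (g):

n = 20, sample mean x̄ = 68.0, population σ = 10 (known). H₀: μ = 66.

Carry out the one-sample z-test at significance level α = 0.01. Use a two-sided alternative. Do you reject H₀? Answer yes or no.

reject H₀: no

SE = σ/√n = 10/√20 = 2.2361
z = (x̄−μ₀)/SE = (68.0−66)/2.2361 = 0.8944
p-value (two-sided) = 0.37109
At α=0.01: p ≥ α → fail to reject H₀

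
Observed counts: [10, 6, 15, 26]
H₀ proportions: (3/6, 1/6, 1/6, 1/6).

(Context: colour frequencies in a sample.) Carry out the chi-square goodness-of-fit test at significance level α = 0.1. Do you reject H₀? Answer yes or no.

reject H₀: yes

n = 57; E_i = n·p_i = [28.50, 9.50, 9.50, 9.50]
χ² = (10−28.50)²/28.50 + (6−9.50)²/9.50 + (15−9.50)²/9.50 + (26−9.50)²/9.50 = 45.1404
df = 3
p-value (upper-tail) = 0.00000
At α=0.1: p < α → reject H₀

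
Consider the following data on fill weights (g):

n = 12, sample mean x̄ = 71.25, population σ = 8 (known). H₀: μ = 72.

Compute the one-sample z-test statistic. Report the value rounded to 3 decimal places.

test statistic = -0.325

SE = σ/√n = 8/√12 = 2.3094
z = (x̄−μ₀)/SE = (71.25−72)/2.3094 = -0.3248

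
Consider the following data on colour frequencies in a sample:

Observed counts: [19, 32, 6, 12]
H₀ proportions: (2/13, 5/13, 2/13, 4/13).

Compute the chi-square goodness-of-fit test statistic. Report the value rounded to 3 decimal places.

test statistic = 13.767

n = 69; E_i = n·p_i = [10.62, 26.54, 10.62, 21.23]
χ² = (19−10.62)²/10.62 + (32−26.54)²/26.54 + (6−10.62)²/10.62 + (12−21.23)²/21.23 = 13.7667
df = 3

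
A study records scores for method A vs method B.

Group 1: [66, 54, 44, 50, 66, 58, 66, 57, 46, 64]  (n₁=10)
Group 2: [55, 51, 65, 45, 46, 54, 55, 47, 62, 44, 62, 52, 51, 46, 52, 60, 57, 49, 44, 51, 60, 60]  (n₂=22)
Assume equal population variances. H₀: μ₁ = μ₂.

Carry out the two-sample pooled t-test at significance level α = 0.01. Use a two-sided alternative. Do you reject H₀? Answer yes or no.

x̄₁=57.100, s₁=8.439, n₁=10
x̄₂=53.091, s₂=6.428, n₂=22
s_p² = [9·8.439² + 21·6.428²]/30 = 50.2906
SE = √(s_p²·(1/10+1/22)) = 2.7046
t = (57.100−53.091)/2.7046 = 1.4823
df = 30
p-value (two-sided) = 0.14869
At α=0.01: p ≥ α → fail to reject H₀

reject H₀: no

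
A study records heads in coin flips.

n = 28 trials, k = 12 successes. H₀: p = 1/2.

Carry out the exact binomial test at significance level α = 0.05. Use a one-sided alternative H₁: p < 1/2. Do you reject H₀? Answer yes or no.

Exact binomial: n=28, k=12, p₀=1/2=0.5000
P(X≤12) from Σ C(n,i)·p₀^i·(1−p₀)^(n−i)
p-value (one-sided, H₁ less) = 0.28579
At α=0.05: p ≥ α → fail to reject H₀

reject H₀: no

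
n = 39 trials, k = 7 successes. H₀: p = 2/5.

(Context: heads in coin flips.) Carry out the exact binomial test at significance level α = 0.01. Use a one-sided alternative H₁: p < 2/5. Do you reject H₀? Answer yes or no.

Exact binomial: n=39, k=7, p₀=2/5=0.4000
P(X≤7) from Σ C(n,i)·p₀^i·(1−p₀)^(n−i)
p-value (one-sided, H₁ less) = 0.00286
At α=0.01: p < α → reject H₀

reject H₀: yes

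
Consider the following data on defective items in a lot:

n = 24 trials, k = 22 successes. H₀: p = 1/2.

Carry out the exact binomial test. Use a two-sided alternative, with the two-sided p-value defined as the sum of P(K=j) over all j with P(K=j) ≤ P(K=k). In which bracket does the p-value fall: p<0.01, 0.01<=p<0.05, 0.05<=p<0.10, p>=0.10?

Exact binomial: n=24, k=22, p₀=1/2=0.5000
P(X=j) = C(n,j)·p₀^j·(1−p₀)^(n−j); p = Σ P(X=j) over j with P(X=j) ≤ P(X=22)
p-value (two-sided) = 0.00004
→ bracket: p<0.01

p-value bracket: p<0.01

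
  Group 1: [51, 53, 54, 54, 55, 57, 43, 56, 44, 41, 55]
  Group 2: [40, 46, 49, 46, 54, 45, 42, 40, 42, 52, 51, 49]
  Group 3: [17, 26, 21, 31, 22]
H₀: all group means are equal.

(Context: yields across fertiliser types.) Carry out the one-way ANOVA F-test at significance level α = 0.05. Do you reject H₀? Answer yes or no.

Group means [51.18, 46.33, 23.40], grand mean 44.143
SSB = Σnᵢ(x̄ᵢ−x̄)² = 2753.926; SSW = ΣΣ(x−x̄ᵢ)² = 687.503
MSB = 2753.926/2 = 1376.9628; MSW = 687.503/25 = 27.5001
F = MSB/MSW = 50.0712
df = (2, 25)
p-value (upper-tail) = 0.00000
At α=0.05: p < α → reject H₀

reject H₀: yes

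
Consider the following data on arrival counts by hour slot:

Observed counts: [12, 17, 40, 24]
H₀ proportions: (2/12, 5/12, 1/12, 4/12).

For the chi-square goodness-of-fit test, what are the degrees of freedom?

degrees of freedom = 3

df = k − 1 = 4 − 1 = 3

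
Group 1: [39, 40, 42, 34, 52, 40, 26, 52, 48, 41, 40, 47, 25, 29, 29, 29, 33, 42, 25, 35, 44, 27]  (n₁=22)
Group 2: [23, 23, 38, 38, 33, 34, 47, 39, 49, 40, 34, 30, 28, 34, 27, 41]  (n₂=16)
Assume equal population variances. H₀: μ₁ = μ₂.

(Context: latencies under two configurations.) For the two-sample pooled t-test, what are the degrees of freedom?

degrees of freedom = 36

df = n₁ + n₂ − 2 = 22 + 16 − 2 = 36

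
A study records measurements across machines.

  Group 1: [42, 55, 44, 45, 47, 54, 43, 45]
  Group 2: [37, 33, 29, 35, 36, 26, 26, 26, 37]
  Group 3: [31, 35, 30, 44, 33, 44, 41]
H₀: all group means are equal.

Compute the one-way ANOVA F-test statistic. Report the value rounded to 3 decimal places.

Group means [46.88, 31.67, 36.86], grand mean 38.250
SSB = Σnᵢ(x̄ᵢ−x̄)² = 998.768; SSW = ΣΣ(x−x̄ᵢ)² = 581.732
MSB = 998.768/2 = 499.3839; MSW = 581.732/21 = 27.7015
F = MSB/MSW = 18.0273
df = (2, 21)

test statistic = 18.027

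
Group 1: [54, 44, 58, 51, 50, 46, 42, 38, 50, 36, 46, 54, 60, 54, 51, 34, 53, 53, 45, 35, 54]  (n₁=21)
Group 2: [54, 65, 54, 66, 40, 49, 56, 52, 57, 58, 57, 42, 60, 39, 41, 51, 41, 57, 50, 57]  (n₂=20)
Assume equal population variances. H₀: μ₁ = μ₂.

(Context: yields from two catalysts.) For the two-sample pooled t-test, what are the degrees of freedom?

df = n₁ + n₂ − 2 = 21 + 20 − 2 = 39

degrees of freedom = 39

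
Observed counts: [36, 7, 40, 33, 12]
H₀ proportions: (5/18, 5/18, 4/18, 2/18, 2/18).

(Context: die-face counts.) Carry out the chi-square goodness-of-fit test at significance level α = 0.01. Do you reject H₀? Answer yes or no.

n = 128; E_i = n·p_i = [35.56, 35.56, 28.44, 14.22, 14.22]
χ² = (36−35.56)²/35.56 + (7−35.56)²/35.56 + (40−28.44)²/28.44 + (33−14.22)²/14.22 + (12−14.22)²/14.22 = 52.7734
df = 4
p-value (upper-tail) = 0.00000
At α=0.01: p < α → reject H₀

reject H₀: yes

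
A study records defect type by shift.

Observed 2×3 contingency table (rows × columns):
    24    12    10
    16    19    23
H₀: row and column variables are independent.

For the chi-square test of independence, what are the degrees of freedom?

df = (r−1)(c−1) = (2−1)·(3−1) = 2

degrees of freedom = 2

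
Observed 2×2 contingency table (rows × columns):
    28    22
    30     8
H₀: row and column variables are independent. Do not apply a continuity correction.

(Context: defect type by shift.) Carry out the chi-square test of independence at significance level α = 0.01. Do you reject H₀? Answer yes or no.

Row totals [50, 38], col totals [58, 30], n=88
χ² = (28−32.95)²/32.95 + (22−17.05)²/17.05 + (30−25.05)²/25.05 + (8−12.95)²/12.95 = 5.0600
df = 1
p-value (upper-tail) = 0.02448
At α=0.01: p ≥ α → fail to reject H₀

reject H₀: no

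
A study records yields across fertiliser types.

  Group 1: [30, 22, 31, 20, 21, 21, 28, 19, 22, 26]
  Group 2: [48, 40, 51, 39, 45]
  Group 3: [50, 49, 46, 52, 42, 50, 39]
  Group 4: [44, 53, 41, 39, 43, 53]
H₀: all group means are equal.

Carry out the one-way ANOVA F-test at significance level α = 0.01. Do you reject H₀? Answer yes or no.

Group means [24.00, 44.60, 46.86, 45.50], grand mean 38.000
SSB = Σnᵢ(x̄ᵢ−x̄)² = 3064.443; SSW = ΣΣ(x−x̄ᵢ)² = 597.557
MSB = 3064.443/3 = 1021.4810; MSW = 597.557/24 = 24.8982
F = MSB/MSW = 41.0263
df = (3, 24)
p-value (upper-tail) = 0.00000
At α=0.01: p < α → reject H₀

reject H₀: yes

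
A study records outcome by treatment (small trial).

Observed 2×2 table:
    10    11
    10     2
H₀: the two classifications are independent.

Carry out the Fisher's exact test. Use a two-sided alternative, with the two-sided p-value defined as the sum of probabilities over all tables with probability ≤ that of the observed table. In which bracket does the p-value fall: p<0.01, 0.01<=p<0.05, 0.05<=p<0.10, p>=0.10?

Margins: r₁=21, r₂=12, c₁=20, c₂=13, n=33
p_obs = C(21,10)·C(12,10)/C(33,20); sum pmf over tables with pmf ≤ p_obs
p-value (two-sided) = 0.06715
→ bracket: 0.05<=p<0.10

p-value bracket: 0.05<=p<0.10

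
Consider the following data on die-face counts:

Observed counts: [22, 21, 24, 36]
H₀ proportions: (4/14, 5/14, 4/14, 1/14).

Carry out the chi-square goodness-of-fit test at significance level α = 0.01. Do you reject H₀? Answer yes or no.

n = 103; E_i = n·p_i = [29.43, 36.79, 29.43, 7.36]
χ² = (22−29.43)²/29.43 + (21−36.79)²/36.79 + (24−29.43)²/29.43 + (36−7.36)²/7.36 = 121.1631
df = 3
p-value (upper-tail) = 0.00000
At α=0.01: p < α → reject H₀

reject H₀: yes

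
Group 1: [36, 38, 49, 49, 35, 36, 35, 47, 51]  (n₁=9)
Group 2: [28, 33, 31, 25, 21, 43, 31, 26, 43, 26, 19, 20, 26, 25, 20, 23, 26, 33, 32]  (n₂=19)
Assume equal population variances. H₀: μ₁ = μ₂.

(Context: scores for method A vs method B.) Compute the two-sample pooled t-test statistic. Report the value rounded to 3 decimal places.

test statistic = 4.948

x̄₁=41.778, s₁=6.978, n₁=9
x̄₂=27.947, s₂=6.876, n₂=19
s_p² = [8·6.978² + 18·6.876²]/26 = 47.7117
SE = √(s_p²·(1/9+1/19)) = 2.7951
t = (41.778−27.947)/2.7951 = 4.9481
df = 26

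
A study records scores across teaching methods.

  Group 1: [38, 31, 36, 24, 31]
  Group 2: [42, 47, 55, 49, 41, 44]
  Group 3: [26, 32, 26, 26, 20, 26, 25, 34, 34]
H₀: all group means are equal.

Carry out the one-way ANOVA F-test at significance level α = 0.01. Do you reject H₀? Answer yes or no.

Group means [32.00, 46.33, 27.67], grand mean 34.350
SSB = Σnᵢ(x̄ᵢ−x̄)² = 1291.217; SSW = ΣΣ(x−x̄ᵢ)² = 429.333
MSB = 1291.217/2 = 645.6083; MSW = 429.333/17 = 25.2549
F = MSB/MSW = 25.5637
df = (2, 17)
p-value (upper-tail) = 0.00001
At α=0.01: p < α → reject H₀

reject H₀: yes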